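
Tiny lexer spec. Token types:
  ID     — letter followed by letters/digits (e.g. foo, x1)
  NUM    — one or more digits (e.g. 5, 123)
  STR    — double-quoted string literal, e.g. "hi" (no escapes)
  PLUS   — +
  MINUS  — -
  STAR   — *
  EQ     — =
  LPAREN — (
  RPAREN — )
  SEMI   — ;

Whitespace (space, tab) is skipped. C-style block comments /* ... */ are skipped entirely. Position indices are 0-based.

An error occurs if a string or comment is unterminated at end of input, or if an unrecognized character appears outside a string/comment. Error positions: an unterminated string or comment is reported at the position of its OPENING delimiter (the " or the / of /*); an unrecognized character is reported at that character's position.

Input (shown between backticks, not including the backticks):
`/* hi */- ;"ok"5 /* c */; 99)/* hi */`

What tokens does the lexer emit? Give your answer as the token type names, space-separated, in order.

pos=0: enter COMMENT mode (saw '/*')
exit COMMENT mode (now at pos=8)
pos=8: emit MINUS '-'
pos=10: emit SEMI ';'
pos=11: enter STRING mode
pos=11: emit STR "ok" (now at pos=15)
pos=15: emit NUM '5' (now at pos=16)
pos=17: enter COMMENT mode (saw '/*')
exit COMMENT mode (now at pos=24)
pos=24: emit SEMI ';'
pos=26: emit NUM '99' (now at pos=28)
pos=28: emit RPAREN ')'
pos=29: enter COMMENT mode (saw '/*')
exit COMMENT mode (now at pos=37)
DONE. 7 tokens: [MINUS, SEMI, STR, NUM, SEMI, NUM, RPAREN]

Answer: MINUS SEMI STR NUM SEMI NUM RPAREN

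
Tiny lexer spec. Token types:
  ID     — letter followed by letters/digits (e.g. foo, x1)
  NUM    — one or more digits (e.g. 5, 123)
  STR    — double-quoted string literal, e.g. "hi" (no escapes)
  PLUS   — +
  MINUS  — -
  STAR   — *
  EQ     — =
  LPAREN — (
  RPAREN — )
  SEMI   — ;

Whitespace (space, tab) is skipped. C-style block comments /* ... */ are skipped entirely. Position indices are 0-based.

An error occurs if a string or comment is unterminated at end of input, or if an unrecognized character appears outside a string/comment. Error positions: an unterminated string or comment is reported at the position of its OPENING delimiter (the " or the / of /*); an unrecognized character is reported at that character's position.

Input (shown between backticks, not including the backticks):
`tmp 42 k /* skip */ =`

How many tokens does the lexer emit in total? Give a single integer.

Answer: 4

Derivation:
pos=0: emit ID 'tmp' (now at pos=3)
pos=4: emit NUM '42' (now at pos=6)
pos=7: emit ID 'k' (now at pos=8)
pos=9: enter COMMENT mode (saw '/*')
exit COMMENT mode (now at pos=19)
pos=20: emit EQ '='
DONE. 4 tokens: [ID, NUM, ID, EQ]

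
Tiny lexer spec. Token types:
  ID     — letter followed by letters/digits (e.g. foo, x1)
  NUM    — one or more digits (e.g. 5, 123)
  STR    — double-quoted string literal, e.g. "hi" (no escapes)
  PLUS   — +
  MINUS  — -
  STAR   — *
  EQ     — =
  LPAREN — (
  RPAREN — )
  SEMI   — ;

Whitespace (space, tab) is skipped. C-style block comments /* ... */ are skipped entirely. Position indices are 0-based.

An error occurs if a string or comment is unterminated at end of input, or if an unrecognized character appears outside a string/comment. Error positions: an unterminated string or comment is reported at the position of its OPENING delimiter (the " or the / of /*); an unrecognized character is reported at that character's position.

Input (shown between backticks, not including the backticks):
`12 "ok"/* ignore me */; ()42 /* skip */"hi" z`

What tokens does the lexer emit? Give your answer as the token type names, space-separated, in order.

Answer: NUM STR SEMI LPAREN RPAREN NUM STR ID

Derivation:
pos=0: emit NUM '12' (now at pos=2)
pos=3: enter STRING mode
pos=3: emit STR "ok" (now at pos=7)
pos=7: enter COMMENT mode (saw '/*')
exit COMMENT mode (now at pos=22)
pos=22: emit SEMI ';'
pos=24: emit LPAREN '('
pos=25: emit RPAREN ')'
pos=26: emit NUM '42' (now at pos=28)
pos=29: enter COMMENT mode (saw '/*')
exit COMMENT mode (now at pos=39)
pos=39: enter STRING mode
pos=39: emit STR "hi" (now at pos=43)
pos=44: emit ID 'z' (now at pos=45)
DONE. 8 tokens: [NUM, STR, SEMI, LPAREN, RPAREN, NUM, STR, ID]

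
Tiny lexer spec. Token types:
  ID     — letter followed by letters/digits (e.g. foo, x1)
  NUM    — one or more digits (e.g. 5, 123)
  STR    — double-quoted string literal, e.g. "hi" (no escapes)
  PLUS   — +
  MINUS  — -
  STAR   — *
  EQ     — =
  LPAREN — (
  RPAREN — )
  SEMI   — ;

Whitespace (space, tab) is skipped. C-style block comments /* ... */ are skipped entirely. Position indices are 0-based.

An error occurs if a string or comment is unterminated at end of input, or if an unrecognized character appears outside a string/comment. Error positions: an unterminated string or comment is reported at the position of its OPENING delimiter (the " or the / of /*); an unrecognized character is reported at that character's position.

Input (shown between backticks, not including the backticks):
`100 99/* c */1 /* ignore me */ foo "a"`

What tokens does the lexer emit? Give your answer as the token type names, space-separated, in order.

pos=0: emit NUM '100' (now at pos=3)
pos=4: emit NUM '99' (now at pos=6)
pos=6: enter COMMENT mode (saw '/*')
exit COMMENT mode (now at pos=13)
pos=13: emit NUM '1' (now at pos=14)
pos=15: enter COMMENT mode (saw '/*')
exit COMMENT mode (now at pos=30)
pos=31: emit ID 'foo' (now at pos=34)
pos=35: enter STRING mode
pos=35: emit STR "a" (now at pos=38)
DONE. 5 tokens: [NUM, NUM, NUM, ID, STR]

Answer: NUM NUM NUM ID STR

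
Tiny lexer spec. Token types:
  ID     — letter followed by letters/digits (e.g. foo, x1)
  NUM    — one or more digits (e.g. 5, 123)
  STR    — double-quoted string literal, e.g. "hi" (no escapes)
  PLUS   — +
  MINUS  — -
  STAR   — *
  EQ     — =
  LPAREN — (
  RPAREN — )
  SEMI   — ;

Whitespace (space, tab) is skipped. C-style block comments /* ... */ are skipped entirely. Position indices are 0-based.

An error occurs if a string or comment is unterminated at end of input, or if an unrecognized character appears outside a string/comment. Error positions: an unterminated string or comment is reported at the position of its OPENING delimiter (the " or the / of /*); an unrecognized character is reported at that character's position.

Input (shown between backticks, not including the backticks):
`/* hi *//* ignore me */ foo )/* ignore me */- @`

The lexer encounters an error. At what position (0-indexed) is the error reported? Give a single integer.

pos=0: enter COMMENT mode (saw '/*')
exit COMMENT mode (now at pos=8)
pos=8: enter COMMENT mode (saw '/*')
exit COMMENT mode (now at pos=23)
pos=24: emit ID 'foo' (now at pos=27)
pos=28: emit RPAREN ')'
pos=29: enter COMMENT mode (saw '/*')
exit COMMENT mode (now at pos=44)
pos=44: emit MINUS '-'
pos=46: ERROR — unrecognized char '@'

Answer: 46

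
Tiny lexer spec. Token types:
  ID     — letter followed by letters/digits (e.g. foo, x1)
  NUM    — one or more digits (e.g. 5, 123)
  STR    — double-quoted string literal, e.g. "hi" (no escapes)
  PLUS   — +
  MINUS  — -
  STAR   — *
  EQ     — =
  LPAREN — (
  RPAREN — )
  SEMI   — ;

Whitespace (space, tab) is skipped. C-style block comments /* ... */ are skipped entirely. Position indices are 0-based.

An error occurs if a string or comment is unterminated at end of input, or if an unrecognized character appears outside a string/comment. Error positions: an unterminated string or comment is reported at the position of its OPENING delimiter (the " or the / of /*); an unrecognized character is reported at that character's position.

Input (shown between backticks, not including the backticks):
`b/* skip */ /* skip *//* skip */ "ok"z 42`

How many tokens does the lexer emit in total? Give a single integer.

Answer: 4

Derivation:
pos=0: emit ID 'b' (now at pos=1)
pos=1: enter COMMENT mode (saw '/*')
exit COMMENT mode (now at pos=11)
pos=12: enter COMMENT mode (saw '/*')
exit COMMENT mode (now at pos=22)
pos=22: enter COMMENT mode (saw '/*')
exit COMMENT mode (now at pos=32)
pos=33: enter STRING mode
pos=33: emit STR "ok" (now at pos=37)
pos=37: emit ID 'z' (now at pos=38)
pos=39: emit NUM '42' (now at pos=41)
DONE. 4 tokens: [ID, STR, ID, NUM]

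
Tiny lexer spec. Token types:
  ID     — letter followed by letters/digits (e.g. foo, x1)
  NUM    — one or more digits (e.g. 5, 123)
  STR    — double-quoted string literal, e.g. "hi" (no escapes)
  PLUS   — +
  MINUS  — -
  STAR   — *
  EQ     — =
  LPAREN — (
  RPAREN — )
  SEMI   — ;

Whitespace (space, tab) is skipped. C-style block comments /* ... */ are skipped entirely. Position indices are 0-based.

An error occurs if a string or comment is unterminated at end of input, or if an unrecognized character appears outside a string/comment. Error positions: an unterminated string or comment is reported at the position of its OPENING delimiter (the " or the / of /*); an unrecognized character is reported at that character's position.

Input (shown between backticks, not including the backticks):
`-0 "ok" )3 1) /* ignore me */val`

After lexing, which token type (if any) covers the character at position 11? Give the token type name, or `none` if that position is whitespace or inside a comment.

Answer: NUM

Derivation:
pos=0: emit MINUS '-'
pos=1: emit NUM '0' (now at pos=2)
pos=3: enter STRING mode
pos=3: emit STR "ok" (now at pos=7)
pos=8: emit RPAREN ')'
pos=9: emit NUM '3' (now at pos=10)
pos=11: emit NUM '1' (now at pos=12)
pos=12: emit RPAREN ')'
pos=14: enter COMMENT mode (saw '/*')
exit COMMENT mode (now at pos=29)
pos=29: emit ID 'val' (now at pos=32)
DONE. 8 tokens: [MINUS, NUM, STR, RPAREN, NUM, NUM, RPAREN, ID]
Position 11: char is '1' -> NUM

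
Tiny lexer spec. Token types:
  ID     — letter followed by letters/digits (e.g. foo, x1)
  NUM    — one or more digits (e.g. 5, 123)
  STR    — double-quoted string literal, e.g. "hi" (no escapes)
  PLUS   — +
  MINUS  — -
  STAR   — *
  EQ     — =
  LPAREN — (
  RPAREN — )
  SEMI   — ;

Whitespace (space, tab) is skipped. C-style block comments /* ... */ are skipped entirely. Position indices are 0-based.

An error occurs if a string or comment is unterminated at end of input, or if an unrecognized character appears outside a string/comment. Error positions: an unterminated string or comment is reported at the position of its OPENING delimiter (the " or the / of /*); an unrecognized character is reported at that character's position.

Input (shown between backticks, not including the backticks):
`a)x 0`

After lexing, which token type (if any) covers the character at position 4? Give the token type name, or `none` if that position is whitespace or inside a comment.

Answer: NUM

Derivation:
pos=0: emit ID 'a' (now at pos=1)
pos=1: emit RPAREN ')'
pos=2: emit ID 'x' (now at pos=3)
pos=4: emit NUM '0' (now at pos=5)
DONE. 4 tokens: [ID, RPAREN, ID, NUM]
Position 4: char is '0' -> NUM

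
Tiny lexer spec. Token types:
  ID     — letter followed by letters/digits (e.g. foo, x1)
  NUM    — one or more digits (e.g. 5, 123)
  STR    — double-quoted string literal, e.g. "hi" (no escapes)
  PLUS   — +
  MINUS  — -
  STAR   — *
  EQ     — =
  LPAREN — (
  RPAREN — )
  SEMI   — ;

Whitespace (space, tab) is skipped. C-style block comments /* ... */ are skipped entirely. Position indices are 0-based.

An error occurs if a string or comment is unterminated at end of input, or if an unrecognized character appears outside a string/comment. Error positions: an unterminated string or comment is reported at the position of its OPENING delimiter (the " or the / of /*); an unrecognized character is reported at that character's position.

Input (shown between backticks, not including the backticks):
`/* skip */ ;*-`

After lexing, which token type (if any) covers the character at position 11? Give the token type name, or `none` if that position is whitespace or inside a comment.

Answer: SEMI

Derivation:
pos=0: enter COMMENT mode (saw '/*')
exit COMMENT mode (now at pos=10)
pos=11: emit SEMI ';'
pos=12: emit STAR '*'
pos=13: emit MINUS '-'
DONE. 3 tokens: [SEMI, STAR, MINUS]
Position 11: char is ';' -> SEMI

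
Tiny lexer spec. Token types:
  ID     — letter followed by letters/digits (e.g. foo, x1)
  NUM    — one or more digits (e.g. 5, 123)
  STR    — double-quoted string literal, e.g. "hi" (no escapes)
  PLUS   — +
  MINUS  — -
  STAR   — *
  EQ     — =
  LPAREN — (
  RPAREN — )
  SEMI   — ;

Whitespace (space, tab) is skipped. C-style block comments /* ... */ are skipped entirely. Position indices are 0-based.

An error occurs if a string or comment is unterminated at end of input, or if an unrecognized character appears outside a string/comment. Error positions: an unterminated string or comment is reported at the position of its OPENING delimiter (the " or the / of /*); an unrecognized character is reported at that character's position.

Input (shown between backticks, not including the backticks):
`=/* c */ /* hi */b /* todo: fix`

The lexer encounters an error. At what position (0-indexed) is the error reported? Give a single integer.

Answer: 19

Derivation:
pos=0: emit EQ '='
pos=1: enter COMMENT mode (saw '/*')
exit COMMENT mode (now at pos=8)
pos=9: enter COMMENT mode (saw '/*')
exit COMMENT mode (now at pos=17)
pos=17: emit ID 'b' (now at pos=18)
pos=19: enter COMMENT mode (saw '/*')
pos=19: ERROR — unterminated comment (reached EOF)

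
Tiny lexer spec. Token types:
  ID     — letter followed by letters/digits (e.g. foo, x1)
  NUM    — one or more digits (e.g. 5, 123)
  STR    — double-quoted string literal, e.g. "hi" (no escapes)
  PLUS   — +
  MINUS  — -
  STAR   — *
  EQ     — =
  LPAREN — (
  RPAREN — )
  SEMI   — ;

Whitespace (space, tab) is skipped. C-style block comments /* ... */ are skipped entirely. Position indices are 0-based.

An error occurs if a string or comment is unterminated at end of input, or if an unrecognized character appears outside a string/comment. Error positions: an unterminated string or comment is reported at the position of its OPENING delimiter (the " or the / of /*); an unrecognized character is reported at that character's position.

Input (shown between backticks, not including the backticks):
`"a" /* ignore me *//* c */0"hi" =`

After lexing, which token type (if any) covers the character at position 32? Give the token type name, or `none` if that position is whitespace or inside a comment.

pos=0: enter STRING mode
pos=0: emit STR "a" (now at pos=3)
pos=4: enter COMMENT mode (saw '/*')
exit COMMENT mode (now at pos=19)
pos=19: enter COMMENT mode (saw '/*')
exit COMMENT mode (now at pos=26)
pos=26: emit NUM '0' (now at pos=27)
pos=27: enter STRING mode
pos=27: emit STR "hi" (now at pos=31)
pos=32: emit EQ '='
DONE. 4 tokens: [STR, NUM, STR, EQ]
Position 32: char is '=' -> EQ

Answer: EQ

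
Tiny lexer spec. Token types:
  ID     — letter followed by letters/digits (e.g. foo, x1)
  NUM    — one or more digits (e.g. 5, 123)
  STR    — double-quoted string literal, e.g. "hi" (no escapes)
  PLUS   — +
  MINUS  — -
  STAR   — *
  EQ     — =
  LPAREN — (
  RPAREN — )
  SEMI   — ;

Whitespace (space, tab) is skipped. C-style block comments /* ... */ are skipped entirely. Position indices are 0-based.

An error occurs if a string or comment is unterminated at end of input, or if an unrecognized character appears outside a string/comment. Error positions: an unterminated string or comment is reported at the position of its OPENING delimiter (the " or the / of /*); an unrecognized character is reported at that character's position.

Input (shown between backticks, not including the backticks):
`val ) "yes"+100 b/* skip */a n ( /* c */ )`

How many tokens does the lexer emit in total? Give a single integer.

pos=0: emit ID 'val' (now at pos=3)
pos=4: emit RPAREN ')'
pos=6: enter STRING mode
pos=6: emit STR "yes" (now at pos=11)
pos=11: emit PLUS '+'
pos=12: emit NUM '100' (now at pos=15)
pos=16: emit ID 'b' (now at pos=17)
pos=17: enter COMMENT mode (saw '/*')
exit COMMENT mode (now at pos=27)
pos=27: emit ID 'a' (now at pos=28)
pos=29: emit ID 'n' (now at pos=30)
pos=31: emit LPAREN '('
pos=33: enter COMMENT mode (saw '/*')
exit COMMENT mode (now at pos=40)
pos=41: emit RPAREN ')'
DONE. 10 tokens: [ID, RPAREN, STR, PLUS, NUM, ID, ID, ID, LPAREN, RPAREN]

Answer: 10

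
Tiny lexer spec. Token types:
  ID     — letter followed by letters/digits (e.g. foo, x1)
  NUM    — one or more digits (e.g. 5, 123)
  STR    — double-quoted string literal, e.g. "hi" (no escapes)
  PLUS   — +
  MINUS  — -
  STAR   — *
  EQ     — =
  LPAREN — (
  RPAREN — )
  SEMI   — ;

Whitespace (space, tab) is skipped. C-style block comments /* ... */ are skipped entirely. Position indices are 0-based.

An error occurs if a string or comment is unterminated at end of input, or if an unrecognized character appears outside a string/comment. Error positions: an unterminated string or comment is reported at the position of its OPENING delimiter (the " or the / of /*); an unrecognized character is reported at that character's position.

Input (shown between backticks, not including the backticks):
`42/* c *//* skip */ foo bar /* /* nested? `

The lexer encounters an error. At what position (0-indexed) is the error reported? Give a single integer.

Answer: 28

Derivation:
pos=0: emit NUM '42' (now at pos=2)
pos=2: enter COMMENT mode (saw '/*')
exit COMMENT mode (now at pos=9)
pos=9: enter COMMENT mode (saw '/*')
exit COMMENT mode (now at pos=19)
pos=20: emit ID 'foo' (now at pos=23)
pos=24: emit ID 'bar' (now at pos=27)
pos=28: enter COMMENT mode (saw '/*')
pos=28: ERROR — unterminated comment (reached EOF)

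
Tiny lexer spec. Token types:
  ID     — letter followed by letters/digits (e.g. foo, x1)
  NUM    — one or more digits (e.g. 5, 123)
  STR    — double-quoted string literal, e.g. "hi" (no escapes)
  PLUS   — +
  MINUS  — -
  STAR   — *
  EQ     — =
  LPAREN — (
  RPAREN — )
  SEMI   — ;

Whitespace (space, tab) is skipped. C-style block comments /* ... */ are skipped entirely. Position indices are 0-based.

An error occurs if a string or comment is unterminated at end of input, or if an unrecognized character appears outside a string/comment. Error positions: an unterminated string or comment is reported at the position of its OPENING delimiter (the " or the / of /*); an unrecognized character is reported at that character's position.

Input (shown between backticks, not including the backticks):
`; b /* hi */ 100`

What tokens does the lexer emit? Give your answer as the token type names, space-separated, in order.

pos=0: emit SEMI ';'
pos=2: emit ID 'b' (now at pos=3)
pos=4: enter COMMENT mode (saw '/*')
exit COMMENT mode (now at pos=12)
pos=13: emit NUM '100' (now at pos=16)
DONE. 3 tokens: [SEMI, ID, NUM]

Answer: SEMI ID NUM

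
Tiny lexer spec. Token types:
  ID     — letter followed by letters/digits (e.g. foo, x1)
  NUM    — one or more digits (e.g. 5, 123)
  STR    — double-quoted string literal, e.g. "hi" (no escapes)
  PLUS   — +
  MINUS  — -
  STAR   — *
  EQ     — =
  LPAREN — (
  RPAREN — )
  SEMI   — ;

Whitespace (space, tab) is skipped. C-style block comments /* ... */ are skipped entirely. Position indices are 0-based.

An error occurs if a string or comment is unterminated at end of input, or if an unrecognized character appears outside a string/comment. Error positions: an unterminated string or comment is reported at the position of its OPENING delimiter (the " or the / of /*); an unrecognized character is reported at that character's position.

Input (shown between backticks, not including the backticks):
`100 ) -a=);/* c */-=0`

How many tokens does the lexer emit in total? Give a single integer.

Answer: 10

Derivation:
pos=0: emit NUM '100' (now at pos=3)
pos=4: emit RPAREN ')'
pos=6: emit MINUS '-'
pos=7: emit ID 'a' (now at pos=8)
pos=8: emit EQ '='
pos=9: emit RPAREN ')'
pos=10: emit SEMI ';'
pos=11: enter COMMENT mode (saw '/*')
exit COMMENT mode (now at pos=18)
pos=18: emit MINUS '-'
pos=19: emit EQ '='
pos=20: emit NUM '0' (now at pos=21)
DONE. 10 tokens: [NUM, RPAREN, MINUS, ID, EQ, RPAREN, SEMI, MINUS, EQ, NUM]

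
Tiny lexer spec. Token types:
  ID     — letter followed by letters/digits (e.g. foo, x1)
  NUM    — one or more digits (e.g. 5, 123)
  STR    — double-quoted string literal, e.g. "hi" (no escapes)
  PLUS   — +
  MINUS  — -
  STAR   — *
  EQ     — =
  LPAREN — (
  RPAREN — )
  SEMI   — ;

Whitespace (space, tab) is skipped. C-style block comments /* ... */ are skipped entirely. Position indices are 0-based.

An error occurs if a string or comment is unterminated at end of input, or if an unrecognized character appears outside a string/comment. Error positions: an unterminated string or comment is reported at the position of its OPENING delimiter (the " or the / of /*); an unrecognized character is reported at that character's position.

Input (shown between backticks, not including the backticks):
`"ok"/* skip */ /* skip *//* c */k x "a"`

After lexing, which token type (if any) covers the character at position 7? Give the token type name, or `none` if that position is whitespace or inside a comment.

Answer: none

Derivation:
pos=0: enter STRING mode
pos=0: emit STR "ok" (now at pos=4)
pos=4: enter COMMENT mode (saw '/*')
exit COMMENT mode (now at pos=14)
pos=15: enter COMMENT mode (saw '/*')
exit COMMENT mode (now at pos=25)
pos=25: enter COMMENT mode (saw '/*')
exit COMMENT mode (now at pos=32)
pos=32: emit ID 'k' (now at pos=33)
pos=34: emit ID 'x' (now at pos=35)
pos=36: enter STRING mode
pos=36: emit STR "a" (now at pos=39)
DONE. 4 tokens: [STR, ID, ID, STR]
Position 7: char is 's' -> none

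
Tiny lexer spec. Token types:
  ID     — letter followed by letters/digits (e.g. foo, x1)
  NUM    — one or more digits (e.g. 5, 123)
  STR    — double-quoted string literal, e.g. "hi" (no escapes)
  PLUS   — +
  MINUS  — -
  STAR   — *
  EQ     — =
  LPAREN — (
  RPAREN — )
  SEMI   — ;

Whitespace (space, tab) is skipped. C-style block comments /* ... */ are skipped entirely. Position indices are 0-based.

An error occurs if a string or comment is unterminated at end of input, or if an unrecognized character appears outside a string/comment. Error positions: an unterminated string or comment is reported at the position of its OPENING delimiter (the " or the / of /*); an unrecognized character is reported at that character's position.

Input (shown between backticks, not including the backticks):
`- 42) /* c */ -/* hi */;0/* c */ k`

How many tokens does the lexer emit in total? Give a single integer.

pos=0: emit MINUS '-'
pos=2: emit NUM '42' (now at pos=4)
pos=4: emit RPAREN ')'
pos=6: enter COMMENT mode (saw '/*')
exit COMMENT mode (now at pos=13)
pos=14: emit MINUS '-'
pos=15: enter COMMENT mode (saw '/*')
exit COMMENT mode (now at pos=23)
pos=23: emit SEMI ';'
pos=24: emit NUM '0' (now at pos=25)
pos=25: enter COMMENT mode (saw '/*')
exit COMMENT mode (now at pos=32)
pos=33: emit ID 'k' (now at pos=34)
DONE. 7 tokens: [MINUS, NUM, RPAREN, MINUS, SEMI, NUM, ID]

Answer: 7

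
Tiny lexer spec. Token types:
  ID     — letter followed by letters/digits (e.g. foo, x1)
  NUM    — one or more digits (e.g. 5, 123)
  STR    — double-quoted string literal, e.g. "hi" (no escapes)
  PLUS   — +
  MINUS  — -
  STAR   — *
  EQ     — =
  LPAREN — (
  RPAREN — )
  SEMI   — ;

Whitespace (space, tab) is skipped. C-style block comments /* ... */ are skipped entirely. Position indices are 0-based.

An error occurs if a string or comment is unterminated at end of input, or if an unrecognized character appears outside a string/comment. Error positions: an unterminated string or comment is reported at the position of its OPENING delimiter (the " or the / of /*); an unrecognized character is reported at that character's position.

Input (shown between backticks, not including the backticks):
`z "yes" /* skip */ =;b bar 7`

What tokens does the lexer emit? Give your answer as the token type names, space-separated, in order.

pos=0: emit ID 'z' (now at pos=1)
pos=2: enter STRING mode
pos=2: emit STR "yes" (now at pos=7)
pos=8: enter COMMENT mode (saw '/*')
exit COMMENT mode (now at pos=18)
pos=19: emit EQ '='
pos=20: emit SEMI ';'
pos=21: emit ID 'b' (now at pos=22)
pos=23: emit ID 'bar' (now at pos=26)
pos=27: emit NUM '7' (now at pos=28)
DONE. 7 tokens: [ID, STR, EQ, SEMI, ID, ID, NUM]

Answer: ID STR EQ SEMI ID ID NUM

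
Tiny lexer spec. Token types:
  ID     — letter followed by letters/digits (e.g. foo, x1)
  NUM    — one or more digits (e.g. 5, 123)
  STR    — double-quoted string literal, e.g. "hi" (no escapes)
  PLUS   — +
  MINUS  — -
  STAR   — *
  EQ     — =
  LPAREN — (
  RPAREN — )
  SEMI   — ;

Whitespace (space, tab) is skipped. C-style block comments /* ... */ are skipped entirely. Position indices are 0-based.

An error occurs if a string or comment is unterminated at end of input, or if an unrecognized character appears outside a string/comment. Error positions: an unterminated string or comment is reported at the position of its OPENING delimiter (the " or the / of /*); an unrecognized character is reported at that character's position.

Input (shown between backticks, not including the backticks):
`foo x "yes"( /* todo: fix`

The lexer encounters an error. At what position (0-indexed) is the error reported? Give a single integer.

pos=0: emit ID 'foo' (now at pos=3)
pos=4: emit ID 'x' (now at pos=5)
pos=6: enter STRING mode
pos=6: emit STR "yes" (now at pos=11)
pos=11: emit LPAREN '('
pos=13: enter COMMENT mode (saw '/*')
pos=13: ERROR — unterminated comment (reached EOF)

Answer: 13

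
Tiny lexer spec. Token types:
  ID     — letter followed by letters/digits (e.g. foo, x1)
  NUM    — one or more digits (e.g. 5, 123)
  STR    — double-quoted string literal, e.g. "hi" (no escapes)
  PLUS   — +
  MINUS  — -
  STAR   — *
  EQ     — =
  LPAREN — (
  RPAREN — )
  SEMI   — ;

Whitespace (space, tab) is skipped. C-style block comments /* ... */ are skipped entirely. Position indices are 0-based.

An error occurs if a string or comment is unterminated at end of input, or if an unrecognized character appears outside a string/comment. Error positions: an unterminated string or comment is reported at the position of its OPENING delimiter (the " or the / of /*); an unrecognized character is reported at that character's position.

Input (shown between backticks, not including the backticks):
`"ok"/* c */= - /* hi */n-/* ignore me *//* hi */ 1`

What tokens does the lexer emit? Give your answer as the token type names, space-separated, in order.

Answer: STR EQ MINUS ID MINUS NUM

Derivation:
pos=0: enter STRING mode
pos=0: emit STR "ok" (now at pos=4)
pos=4: enter COMMENT mode (saw '/*')
exit COMMENT mode (now at pos=11)
pos=11: emit EQ '='
pos=13: emit MINUS '-'
pos=15: enter COMMENT mode (saw '/*')
exit COMMENT mode (now at pos=23)
pos=23: emit ID 'n' (now at pos=24)
pos=24: emit MINUS '-'
pos=25: enter COMMENT mode (saw '/*')
exit COMMENT mode (now at pos=40)
pos=40: enter COMMENT mode (saw '/*')
exit COMMENT mode (now at pos=48)
pos=49: emit NUM '1' (now at pos=50)
DONE. 6 tokens: [STR, EQ, MINUS, ID, MINUS, NUM]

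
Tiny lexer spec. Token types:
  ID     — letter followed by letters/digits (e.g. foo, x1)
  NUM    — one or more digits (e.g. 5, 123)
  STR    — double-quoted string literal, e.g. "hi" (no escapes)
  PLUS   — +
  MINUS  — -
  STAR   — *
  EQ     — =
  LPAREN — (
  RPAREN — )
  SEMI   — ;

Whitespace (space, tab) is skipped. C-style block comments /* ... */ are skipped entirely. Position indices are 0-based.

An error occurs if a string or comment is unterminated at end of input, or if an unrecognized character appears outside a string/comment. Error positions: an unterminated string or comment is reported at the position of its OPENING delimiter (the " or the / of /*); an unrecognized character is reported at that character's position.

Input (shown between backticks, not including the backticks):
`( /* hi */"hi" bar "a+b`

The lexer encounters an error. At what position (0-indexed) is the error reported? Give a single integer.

pos=0: emit LPAREN '('
pos=2: enter COMMENT mode (saw '/*')
exit COMMENT mode (now at pos=10)
pos=10: enter STRING mode
pos=10: emit STR "hi" (now at pos=14)
pos=15: emit ID 'bar' (now at pos=18)
pos=19: enter STRING mode
pos=19: ERROR — unterminated string

Answer: 19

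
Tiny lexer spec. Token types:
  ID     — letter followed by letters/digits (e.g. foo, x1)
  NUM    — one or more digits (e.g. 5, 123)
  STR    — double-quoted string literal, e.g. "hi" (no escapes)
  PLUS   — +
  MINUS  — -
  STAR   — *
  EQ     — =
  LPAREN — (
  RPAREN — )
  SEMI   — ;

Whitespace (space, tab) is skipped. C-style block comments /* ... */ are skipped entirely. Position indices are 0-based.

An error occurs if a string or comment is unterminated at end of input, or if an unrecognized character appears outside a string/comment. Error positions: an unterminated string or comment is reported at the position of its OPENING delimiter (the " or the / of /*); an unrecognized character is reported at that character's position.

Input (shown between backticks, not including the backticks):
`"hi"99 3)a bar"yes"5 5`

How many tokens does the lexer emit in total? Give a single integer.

Answer: 9

Derivation:
pos=0: enter STRING mode
pos=0: emit STR "hi" (now at pos=4)
pos=4: emit NUM '99' (now at pos=6)
pos=7: emit NUM '3' (now at pos=8)
pos=8: emit RPAREN ')'
pos=9: emit ID 'a' (now at pos=10)
pos=11: emit ID 'bar' (now at pos=14)
pos=14: enter STRING mode
pos=14: emit STR "yes" (now at pos=19)
pos=19: emit NUM '5' (now at pos=20)
pos=21: emit NUM '5' (now at pos=22)
DONE. 9 tokens: [STR, NUM, NUM, RPAREN, ID, ID, STR, NUM, NUM]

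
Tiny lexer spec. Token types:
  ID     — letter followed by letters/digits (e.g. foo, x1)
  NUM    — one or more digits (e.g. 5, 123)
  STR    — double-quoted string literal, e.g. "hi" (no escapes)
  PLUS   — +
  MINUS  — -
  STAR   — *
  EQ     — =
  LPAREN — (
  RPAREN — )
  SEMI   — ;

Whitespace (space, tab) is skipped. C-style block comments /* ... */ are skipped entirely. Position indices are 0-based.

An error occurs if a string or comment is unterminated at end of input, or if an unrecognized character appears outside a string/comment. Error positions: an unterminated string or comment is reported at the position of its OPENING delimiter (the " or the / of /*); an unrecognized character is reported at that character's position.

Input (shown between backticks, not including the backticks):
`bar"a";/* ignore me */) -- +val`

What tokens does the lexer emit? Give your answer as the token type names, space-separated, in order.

Answer: ID STR SEMI RPAREN MINUS MINUS PLUS ID

Derivation:
pos=0: emit ID 'bar' (now at pos=3)
pos=3: enter STRING mode
pos=3: emit STR "a" (now at pos=6)
pos=6: emit SEMI ';'
pos=7: enter COMMENT mode (saw '/*')
exit COMMENT mode (now at pos=22)
pos=22: emit RPAREN ')'
pos=24: emit MINUS '-'
pos=25: emit MINUS '-'
pos=27: emit PLUS '+'
pos=28: emit ID 'val' (now at pos=31)
DONE. 8 tokens: [ID, STR, SEMI, RPAREN, MINUS, MINUS, PLUS, ID]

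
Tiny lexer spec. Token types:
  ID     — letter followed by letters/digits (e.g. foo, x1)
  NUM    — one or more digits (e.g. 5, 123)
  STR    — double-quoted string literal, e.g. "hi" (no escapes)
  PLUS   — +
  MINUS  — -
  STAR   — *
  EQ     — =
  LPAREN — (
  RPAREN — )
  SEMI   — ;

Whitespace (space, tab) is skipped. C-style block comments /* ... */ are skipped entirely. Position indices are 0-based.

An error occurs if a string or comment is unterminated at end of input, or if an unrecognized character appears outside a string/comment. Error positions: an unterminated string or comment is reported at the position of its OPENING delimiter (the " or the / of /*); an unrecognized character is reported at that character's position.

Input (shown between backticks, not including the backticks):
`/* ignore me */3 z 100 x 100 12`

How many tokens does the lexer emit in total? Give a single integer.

Answer: 6

Derivation:
pos=0: enter COMMENT mode (saw '/*')
exit COMMENT mode (now at pos=15)
pos=15: emit NUM '3' (now at pos=16)
pos=17: emit ID 'z' (now at pos=18)
pos=19: emit NUM '100' (now at pos=22)
pos=23: emit ID 'x' (now at pos=24)
pos=25: emit NUM '100' (now at pos=28)
pos=29: emit NUM '12' (now at pos=31)
DONE. 6 tokens: [NUM, ID, NUM, ID, NUM, NUM]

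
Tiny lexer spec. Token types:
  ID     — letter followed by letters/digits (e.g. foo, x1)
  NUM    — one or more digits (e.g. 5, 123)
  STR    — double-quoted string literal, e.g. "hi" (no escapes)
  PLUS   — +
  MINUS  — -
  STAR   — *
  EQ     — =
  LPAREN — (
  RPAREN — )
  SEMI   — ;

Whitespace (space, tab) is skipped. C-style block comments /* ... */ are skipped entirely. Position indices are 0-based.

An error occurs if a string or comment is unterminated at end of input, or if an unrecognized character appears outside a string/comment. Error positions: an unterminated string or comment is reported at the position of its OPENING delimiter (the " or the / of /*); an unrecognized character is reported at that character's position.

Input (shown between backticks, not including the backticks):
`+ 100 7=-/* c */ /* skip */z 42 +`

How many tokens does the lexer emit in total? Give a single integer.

Answer: 8

Derivation:
pos=0: emit PLUS '+'
pos=2: emit NUM '100' (now at pos=5)
pos=6: emit NUM '7' (now at pos=7)
pos=7: emit EQ '='
pos=8: emit MINUS '-'
pos=9: enter COMMENT mode (saw '/*')
exit COMMENT mode (now at pos=16)
pos=17: enter COMMENT mode (saw '/*')
exit COMMENT mode (now at pos=27)
pos=27: emit ID 'z' (now at pos=28)
pos=29: emit NUM '42' (now at pos=31)
pos=32: emit PLUS '+'
DONE. 8 tokens: [PLUS, NUM, NUM, EQ, MINUS, ID, NUM, PLUS]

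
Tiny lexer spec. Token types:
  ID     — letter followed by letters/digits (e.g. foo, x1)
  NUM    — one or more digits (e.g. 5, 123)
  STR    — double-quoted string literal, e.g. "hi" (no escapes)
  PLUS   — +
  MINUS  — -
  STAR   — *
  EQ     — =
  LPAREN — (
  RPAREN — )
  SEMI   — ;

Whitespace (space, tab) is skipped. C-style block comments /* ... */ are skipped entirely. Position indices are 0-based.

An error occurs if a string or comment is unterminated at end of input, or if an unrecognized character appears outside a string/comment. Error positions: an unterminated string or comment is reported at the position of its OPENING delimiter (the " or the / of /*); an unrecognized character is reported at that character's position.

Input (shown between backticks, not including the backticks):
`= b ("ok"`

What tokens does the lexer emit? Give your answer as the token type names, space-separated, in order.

Answer: EQ ID LPAREN STR

Derivation:
pos=0: emit EQ '='
pos=2: emit ID 'b' (now at pos=3)
pos=4: emit LPAREN '('
pos=5: enter STRING mode
pos=5: emit STR "ok" (now at pos=9)
DONE. 4 tokens: [EQ, ID, LPAREN, STR]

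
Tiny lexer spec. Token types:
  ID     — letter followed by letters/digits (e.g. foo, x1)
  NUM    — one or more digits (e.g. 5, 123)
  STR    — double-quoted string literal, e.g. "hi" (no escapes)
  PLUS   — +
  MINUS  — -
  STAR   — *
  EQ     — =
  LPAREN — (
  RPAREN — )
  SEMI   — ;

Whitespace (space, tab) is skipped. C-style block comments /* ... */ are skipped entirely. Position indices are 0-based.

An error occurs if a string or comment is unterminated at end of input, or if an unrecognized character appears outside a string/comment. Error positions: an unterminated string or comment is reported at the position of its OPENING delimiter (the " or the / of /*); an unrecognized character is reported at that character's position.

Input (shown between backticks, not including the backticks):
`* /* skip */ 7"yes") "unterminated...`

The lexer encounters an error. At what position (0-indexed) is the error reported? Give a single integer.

Answer: 21

Derivation:
pos=0: emit STAR '*'
pos=2: enter COMMENT mode (saw '/*')
exit COMMENT mode (now at pos=12)
pos=13: emit NUM '7' (now at pos=14)
pos=14: enter STRING mode
pos=14: emit STR "yes" (now at pos=19)
pos=19: emit RPAREN ')'
pos=21: enter STRING mode
pos=21: ERROR — unterminated string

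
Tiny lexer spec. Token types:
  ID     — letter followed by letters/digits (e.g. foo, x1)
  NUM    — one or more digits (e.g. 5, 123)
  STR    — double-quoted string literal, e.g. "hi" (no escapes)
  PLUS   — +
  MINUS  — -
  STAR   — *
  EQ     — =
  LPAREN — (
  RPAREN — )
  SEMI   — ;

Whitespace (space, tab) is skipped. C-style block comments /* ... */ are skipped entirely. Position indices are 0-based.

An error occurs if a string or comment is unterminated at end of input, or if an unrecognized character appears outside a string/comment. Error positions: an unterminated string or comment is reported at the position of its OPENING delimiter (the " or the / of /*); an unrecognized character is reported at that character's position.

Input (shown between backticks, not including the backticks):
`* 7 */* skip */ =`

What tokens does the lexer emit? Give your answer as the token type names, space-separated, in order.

pos=0: emit STAR '*'
pos=2: emit NUM '7' (now at pos=3)
pos=4: emit STAR '*'
pos=5: enter COMMENT mode (saw '/*')
exit COMMENT mode (now at pos=15)
pos=16: emit EQ '='
DONE. 4 tokens: [STAR, NUM, STAR, EQ]

Answer: STAR NUM STAR EQ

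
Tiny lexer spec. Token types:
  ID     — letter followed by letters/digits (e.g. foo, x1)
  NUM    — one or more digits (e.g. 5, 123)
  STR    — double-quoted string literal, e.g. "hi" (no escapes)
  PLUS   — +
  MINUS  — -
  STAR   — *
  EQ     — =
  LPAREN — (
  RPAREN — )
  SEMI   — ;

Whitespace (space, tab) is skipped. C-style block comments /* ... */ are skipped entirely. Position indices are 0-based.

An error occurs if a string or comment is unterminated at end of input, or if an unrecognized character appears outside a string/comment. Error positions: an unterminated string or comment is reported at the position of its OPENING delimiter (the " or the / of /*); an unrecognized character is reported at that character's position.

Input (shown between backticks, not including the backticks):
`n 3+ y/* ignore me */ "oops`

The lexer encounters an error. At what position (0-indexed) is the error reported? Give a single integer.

Answer: 22

Derivation:
pos=0: emit ID 'n' (now at pos=1)
pos=2: emit NUM '3' (now at pos=3)
pos=3: emit PLUS '+'
pos=5: emit ID 'y' (now at pos=6)
pos=6: enter COMMENT mode (saw '/*')
exit COMMENT mode (now at pos=21)
pos=22: enter STRING mode
pos=22: ERROR — unterminated string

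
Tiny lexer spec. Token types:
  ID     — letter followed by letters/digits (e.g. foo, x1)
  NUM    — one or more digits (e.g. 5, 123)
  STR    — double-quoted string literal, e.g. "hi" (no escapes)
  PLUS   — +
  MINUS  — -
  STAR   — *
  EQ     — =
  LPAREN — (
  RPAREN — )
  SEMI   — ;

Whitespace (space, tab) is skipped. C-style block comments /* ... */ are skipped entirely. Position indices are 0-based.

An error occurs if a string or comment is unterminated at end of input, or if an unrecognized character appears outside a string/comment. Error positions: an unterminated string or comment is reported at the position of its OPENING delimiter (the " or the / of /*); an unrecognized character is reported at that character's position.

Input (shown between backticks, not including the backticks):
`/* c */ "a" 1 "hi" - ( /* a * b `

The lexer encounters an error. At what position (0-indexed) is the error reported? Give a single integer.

pos=0: enter COMMENT mode (saw '/*')
exit COMMENT mode (now at pos=7)
pos=8: enter STRING mode
pos=8: emit STR "a" (now at pos=11)
pos=12: emit NUM '1' (now at pos=13)
pos=14: enter STRING mode
pos=14: emit STR "hi" (now at pos=18)
pos=19: emit MINUS '-'
pos=21: emit LPAREN '('
pos=23: enter COMMENT mode (saw '/*')
pos=23: ERROR — unterminated comment (reached EOF)

Answer: 23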